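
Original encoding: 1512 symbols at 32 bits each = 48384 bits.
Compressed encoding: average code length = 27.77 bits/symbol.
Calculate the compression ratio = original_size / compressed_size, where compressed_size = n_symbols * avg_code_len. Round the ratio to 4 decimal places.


original_size = n_symbols * orig_bits = 1512 * 32 = 48384 bits
compressed_size = n_symbols * avg_code_len = 1512 * 27.77 = 41988.24 bits
ratio = original_size / compressed_size = 48384 / 41988.24 = 1.1523

Compression ratio = 1.1523


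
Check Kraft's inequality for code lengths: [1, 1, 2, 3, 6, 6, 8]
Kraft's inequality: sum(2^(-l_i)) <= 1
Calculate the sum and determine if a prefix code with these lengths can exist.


Sum = 2^(-1) + 2^(-1) + 2^(-2) + 2^(-3) + 2^(-6) + 2^(-6) + 2^(-8)
    = 0.5 + 0.5 + 0.25 + 0.125 + 0.015625 + 0.015625 + 0.00390625
    = 361/256 = 1.41015625
Since 1.41015625 > 1, Kraft's inequality is NOT satisfied.
A prefix code with these lengths CANNOT exist.

Kraft sum = 1.41015625. Not satisfied.


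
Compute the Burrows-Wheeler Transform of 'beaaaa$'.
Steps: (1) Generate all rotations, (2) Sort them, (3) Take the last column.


Rotations (sorted):
  0: $beaaaa -> last char: a
  1: a$beaaa -> last char: a
  2: aa$beaa -> last char: a
  3: aaa$bea -> last char: a
  4: aaaa$be -> last char: e
  5: beaaaa$ -> last char: $
  6: eaaaa$b -> last char: b


BWT = aaaae$b


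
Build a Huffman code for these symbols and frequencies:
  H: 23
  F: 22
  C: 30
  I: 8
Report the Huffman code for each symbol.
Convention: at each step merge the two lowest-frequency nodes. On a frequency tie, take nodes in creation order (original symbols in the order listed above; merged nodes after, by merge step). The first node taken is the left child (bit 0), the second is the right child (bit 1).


Huffman tree construction:
Step 1: Merge I(8) + F(22) = 30
Step 2: Merge H(23) + C(30) = 53
Step 3: Merge (I+F)(30) + (H+C)(53) = 83
Read each symbol's code off the tree from the root (left child = 0, right child = 1).

Codes:
  H: 10 (length 2)
  F: 01 (length 2)
  C: 11 (length 2)
  I: 00 (length 2)
Average code length: 166/83 = 2.0000 bits/symbol


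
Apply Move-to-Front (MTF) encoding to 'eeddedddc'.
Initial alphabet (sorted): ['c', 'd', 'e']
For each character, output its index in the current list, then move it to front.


MTF encoding:
'e': index 2 in ['c', 'd', 'e'] -> ['e', 'c', 'd']
'e': index 0 in ['e', 'c', 'd'] -> ['e', 'c', 'd']
'd': index 2 in ['e', 'c', 'd'] -> ['d', 'e', 'c']
'd': index 0 in ['d', 'e', 'c'] -> ['d', 'e', 'c']
'e': index 1 in ['d', 'e', 'c'] -> ['e', 'd', 'c']
'd': index 1 in ['e', 'd', 'c'] -> ['d', 'e', 'c']
'd': index 0 in ['d', 'e', 'c'] -> ['d', 'e', 'c']
'd': index 0 in ['d', 'e', 'c'] -> ['d', 'e', 'c']
'c': index 2 in ['d', 'e', 'c'] -> ['c', 'd', 'e']


Output: [2, 0, 2, 0, 1, 1, 0, 0, 2]


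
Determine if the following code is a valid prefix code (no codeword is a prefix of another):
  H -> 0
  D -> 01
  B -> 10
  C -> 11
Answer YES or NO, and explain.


Checking each pair (does one codeword prefix another?):
  H='0' vs D='01': prefix -- VIOLATION

NO -- this is NOT a valid prefix code. H (0) is a prefix of D (01).


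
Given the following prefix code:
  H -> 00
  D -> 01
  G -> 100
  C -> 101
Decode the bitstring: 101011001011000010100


Decoding step by step:
Bits 101 -> C
Bits 01 -> D
Bits 100 -> G
Bits 101 -> C
Bits 100 -> G
Bits 00 -> H
Bits 101 -> C
Bits 00 -> H


Decoded message: CDGCGHCH


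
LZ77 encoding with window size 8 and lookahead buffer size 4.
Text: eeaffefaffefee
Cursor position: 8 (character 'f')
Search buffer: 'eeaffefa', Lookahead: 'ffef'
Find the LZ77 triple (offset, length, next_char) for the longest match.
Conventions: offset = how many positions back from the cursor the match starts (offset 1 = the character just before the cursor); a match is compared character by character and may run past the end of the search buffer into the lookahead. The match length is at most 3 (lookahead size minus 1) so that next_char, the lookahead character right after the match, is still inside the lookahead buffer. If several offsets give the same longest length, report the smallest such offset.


Try each offset into the search buffer:
  offset=1 (pos 7, char 'a'): match length 0
  offset=2 (pos 6, char 'f'): match length 1
  offset=3 (pos 5, char 'e'): match length 0
  offset=4 (pos 4, char 'f'): match length 1
  offset=5 (pos 3, char 'f'): match length 3
  offset=6 (pos 2, char 'a'): match length 0
  offset=7 (pos 1, char 'e'): match length 0
  offset=8 (pos 0, char 'e'): match length 0
Longest match has length 3 at offset 5.
next_char = character at position 8 + 3 = 11 -> 'f'

Best match: offset=5, length=3 (matching 'ffe' starting at position 3)
LZ77 triple: (5, 3, 'f')


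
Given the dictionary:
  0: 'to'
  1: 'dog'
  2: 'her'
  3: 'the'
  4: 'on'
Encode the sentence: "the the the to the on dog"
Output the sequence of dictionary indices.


Look up each word in the dictionary:
  'the' -> 3
  'the' -> 3
  'the' -> 3
  'to' -> 0
  'the' -> 3
  'on' -> 4
  'dog' -> 1

Encoded: [3, 3, 3, 0, 3, 4, 1]


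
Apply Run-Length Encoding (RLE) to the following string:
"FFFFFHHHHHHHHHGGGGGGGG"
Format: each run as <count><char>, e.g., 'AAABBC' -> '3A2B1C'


Scanning runs left to right:
  i=0: run of 'F' x 5 -> '5F'
  i=5: run of 'H' x 9 -> '9H'
  i=14: run of 'G' x 8 -> '8G'

RLE = 5F9H8G


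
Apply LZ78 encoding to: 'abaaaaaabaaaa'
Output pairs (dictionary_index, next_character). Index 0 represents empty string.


LZ78 encoding steps:
Dictionary: {0: ''}
Step 1: w='' (idx 0), next='a' -> output (0, 'a'), add 'a' as idx 1
Step 2: w='' (idx 0), next='b' -> output (0, 'b'), add 'b' as idx 2
Step 3: w='a' (idx 1), next='a' -> output (1, 'a'), add 'aa' as idx 3
Step 4: w='aa' (idx 3), next='a' -> output (3, 'a'), add 'aaa' as idx 4
Step 5: w='a' (idx 1), next='b' -> output (1, 'b'), add 'ab' as idx 5
Step 6: w='aaa' (idx 4), next='a' -> output (4, 'a'), add 'aaaa' as idx 6


Encoded: [(0, 'a'), (0, 'b'), (1, 'a'), (3, 'a'), (1, 'b'), (4, 'a')]


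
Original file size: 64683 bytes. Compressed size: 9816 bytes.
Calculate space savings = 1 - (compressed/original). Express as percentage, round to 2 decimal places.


ratio = compressed/original = 9816/64683 = 0.151755
savings = 1 - ratio = 1 - 0.151755 = 0.848245
as a percentage: 0.848245 * 100 = 84.82%

Space savings = 1 - 9816/64683 = 84.82%


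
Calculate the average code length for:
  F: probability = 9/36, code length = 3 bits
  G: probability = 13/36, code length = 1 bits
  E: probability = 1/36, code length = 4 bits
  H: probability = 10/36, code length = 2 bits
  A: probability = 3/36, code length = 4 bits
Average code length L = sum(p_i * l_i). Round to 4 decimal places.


Weighted contributions p_i * l_i:
  F: (9/36) * 3 = 27/36
  G: (13/36) * 1 = 13/36
  E: (1/36) * 4 = 4/36
  H: (10/36) * 2 = 20/36
  A: (3/36) * 4 = 12/36
Sum = (27 + 13 + 4 + 20 + 12)/36 = 76/36

L = 76/36 = 2.1111 bits/symbol


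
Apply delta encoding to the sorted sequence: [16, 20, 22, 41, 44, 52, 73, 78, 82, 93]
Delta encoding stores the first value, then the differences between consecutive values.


First value: 16
Deltas:
  20 - 16 = 4
  22 - 20 = 2
  41 - 22 = 19
  44 - 41 = 3
  52 - 44 = 8
  73 - 52 = 21
  78 - 73 = 5
  82 - 78 = 4
  93 - 82 = 11


Delta encoded: [16, 4, 2, 19, 3, 8, 21, 5, 4, 11]


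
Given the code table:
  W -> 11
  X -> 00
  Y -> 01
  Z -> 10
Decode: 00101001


Decoding:
00 -> X
10 -> Z
10 -> Z
01 -> Y


Result: XZZY


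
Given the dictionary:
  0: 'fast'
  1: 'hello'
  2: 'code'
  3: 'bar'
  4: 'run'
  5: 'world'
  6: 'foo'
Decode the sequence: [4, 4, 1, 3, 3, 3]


Look up each index in the dictionary:
  4 -> 'run'
  4 -> 'run'
  1 -> 'hello'
  3 -> 'bar'
  3 -> 'bar'
  3 -> 'bar'

Decoded: "run run hello bar bar bar"


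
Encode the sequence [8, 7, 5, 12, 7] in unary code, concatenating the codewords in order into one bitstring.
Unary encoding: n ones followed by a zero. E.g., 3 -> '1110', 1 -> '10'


Encode each number as n ones followed by a terminating 0:
  8 -> 111111110 (9 bits)
  7 -> 11111110 (8 bits)
  5 -> 111110 (6 bits)
  12 -> 1111111111110 (13 bits)
  7 -> 11111110 (8 bits)
Total length = 9 + 8 + 6 + 13 + 8 = 44 bits.

Unary([8, 7, 5, 12, 7]) = 11111111011111110111110111111111111011111110 (44 bits)


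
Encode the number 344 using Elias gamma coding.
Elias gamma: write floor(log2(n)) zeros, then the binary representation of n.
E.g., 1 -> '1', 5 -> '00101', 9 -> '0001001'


num_bits = floor(log2(344)) + 1 = 9
leading_zeros = num_bits - 1 = 8
binary(344) = 101011000

Elias gamma(344) = '00000000' + '101011000' = 00000000101011000 (17 bits)


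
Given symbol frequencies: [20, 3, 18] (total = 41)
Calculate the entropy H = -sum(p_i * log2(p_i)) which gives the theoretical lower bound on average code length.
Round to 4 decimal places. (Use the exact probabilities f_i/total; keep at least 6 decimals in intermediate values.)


Per-symbol terms -p_i * log2(p_i) with p_i = f_i/41:
  p = 20/41 = 0.487805: log2(p) = -1.035624, -p*log2(p) = 0.505182
  p = 3/41 = 0.073171: log2(p) = -3.772590, -p*log2(p) = 0.276043
  p = 18/41 = 0.439024: log2(p) = -1.187627, -p*log2(p) = 0.521397
H = 0.505182 + 0.276043 + 0.521397 = 1.302622

H = 1.3026 bits/symbol


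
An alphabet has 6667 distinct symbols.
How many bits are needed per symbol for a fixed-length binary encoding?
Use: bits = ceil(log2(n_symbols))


log2(6667) = 12.7028
Bracket: 2^12 = 4096 < 6667 <= 2^13 = 8192
So ceil(log2(6667)) = 13

bits = ceil(log2(6667)) = ceil(12.7028) = 13 bits


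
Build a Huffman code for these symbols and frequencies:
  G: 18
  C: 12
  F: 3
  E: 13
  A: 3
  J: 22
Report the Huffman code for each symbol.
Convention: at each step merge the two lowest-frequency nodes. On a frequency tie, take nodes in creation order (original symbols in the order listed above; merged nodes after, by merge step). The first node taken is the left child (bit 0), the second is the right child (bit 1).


Huffman tree construction:
Step 1: Merge F(3) + A(3) = 6
Step 2: Merge (F+A)(6) + C(12) = 18
Step 3: Merge E(13) + G(18) = 31
Step 4: Merge ((F+A)+C)(18) + J(22) = 40
Step 5: Merge (E+G)(31) + (((F+A)+C)+J)(40) = 71
Read each symbol's code off the tree from the root (left child = 0, right child = 1).

Codes:
  G: 01 (length 2)
  C: 101 (length 3)
  F: 1000 (length 4)
  E: 00 (length 2)
  A: 1001 (length 4)
  J: 11 (length 2)
Average code length: 166/71 = 2.3380 bits/symbol


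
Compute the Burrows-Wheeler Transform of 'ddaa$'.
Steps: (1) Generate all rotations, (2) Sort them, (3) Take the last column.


Rotations (sorted):
  0: $ddaa -> last char: a
  1: a$dda -> last char: a
  2: aa$dd -> last char: d
  3: daa$d -> last char: d
  4: ddaa$ -> last char: $


BWT = aadd$


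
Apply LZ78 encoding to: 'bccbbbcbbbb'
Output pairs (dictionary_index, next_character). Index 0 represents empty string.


LZ78 encoding steps:
Dictionary: {0: ''}
Step 1: w='' (idx 0), next='b' -> output (0, 'b'), add 'b' as idx 1
Step 2: w='' (idx 0), next='c' -> output (0, 'c'), add 'c' as idx 2
Step 3: w='c' (idx 2), next='b' -> output (2, 'b'), add 'cb' as idx 3
Step 4: w='b' (idx 1), next='b' -> output (1, 'b'), add 'bb' as idx 4
Step 5: w='cb' (idx 3), next='b' -> output (3, 'b'), add 'cbb' as idx 5
Step 6: w='bb' (idx 4), end of input -> output (4, '')


Encoded: [(0, 'b'), (0, 'c'), (2, 'b'), (1, 'b'), (3, 'b'), (4, '')]


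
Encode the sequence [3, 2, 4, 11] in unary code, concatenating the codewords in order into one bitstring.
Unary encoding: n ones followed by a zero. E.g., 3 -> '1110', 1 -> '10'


Encode each number as n ones followed by a terminating 0:
  3 -> 1110 (4 bits)
  2 -> 110 (3 bits)
  4 -> 11110 (5 bits)
  11 -> 111111111110 (12 bits)
Total length = 4 + 3 + 5 + 12 = 24 bits.

Unary([3, 2, 4, 11]) = 111011011110111111111110 (24 bits)


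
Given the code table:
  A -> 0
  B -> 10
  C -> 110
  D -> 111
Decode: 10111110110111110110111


Decoding:
10 -> B
111 -> D
110 -> C
110 -> C
111 -> D
110 -> C
110 -> C
111 -> D


Result: BDCCDCCD


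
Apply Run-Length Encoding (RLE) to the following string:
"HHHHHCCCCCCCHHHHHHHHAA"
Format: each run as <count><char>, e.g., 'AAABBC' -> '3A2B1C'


Scanning runs left to right:
  i=0: run of 'H' x 5 -> '5H'
  i=5: run of 'C' x 7 -> '7C'
  i=12: run of 'H' x 8 -> '8H'
  i=20: run of 'A' x 2 -> '2A'

RLE = 5H7C8H2A


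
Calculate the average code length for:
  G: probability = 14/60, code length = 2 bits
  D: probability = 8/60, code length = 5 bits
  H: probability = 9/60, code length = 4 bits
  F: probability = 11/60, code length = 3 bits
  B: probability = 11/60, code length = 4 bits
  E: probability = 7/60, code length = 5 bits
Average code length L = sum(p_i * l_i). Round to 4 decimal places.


Weighted contributions p_i * l_i:
  G: (14/60) * 2 = 28/60
  D: (8/60) * 5 = 40/60
  H: (9/60) * 4 = 36/60
  F: (11/60) * 3 = 33/60
  B: (11/60) * 4 = 44/60
  E: (7/60) * 5 = 35/60
Sum = (28 + 40 + 36 + 33 + 44 + 35)/60 = 216/60

L = 216/60 = 3.6000 bits/symbol


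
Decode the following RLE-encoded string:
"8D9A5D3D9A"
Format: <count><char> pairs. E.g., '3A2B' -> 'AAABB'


Expanding each <count><char> pair:
  8D -> 'DDDDDDDD'
  9A -> 'AAAAAAAAA'
  5D -> 'DDDDD'
  3D -> 'DDD'
  9A -> 'AAAAAAAAA'

Decoded = DDDDDDDDAAAAAAAAADDDDDDDDAAAAAAAAA


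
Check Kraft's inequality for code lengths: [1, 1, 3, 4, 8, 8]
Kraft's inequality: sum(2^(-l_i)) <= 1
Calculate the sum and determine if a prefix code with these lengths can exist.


Sum = 2^(-1) + 2^(-1) + 2^(-3) + 2^(-4) + 2^(-8) + 2^(-8)
    = 0.5 + 0.5 + 0.125 + 0.0625 + 0.00390625 + 0.00390625
    = 306/256 = 1.1953125
Since 1.1953125 > 1, Kraft's inequality is NOT satisfied.
A prefix code with these lengths CANNOT exist.

Kraft sum = 1.1953125. Not satisfied.


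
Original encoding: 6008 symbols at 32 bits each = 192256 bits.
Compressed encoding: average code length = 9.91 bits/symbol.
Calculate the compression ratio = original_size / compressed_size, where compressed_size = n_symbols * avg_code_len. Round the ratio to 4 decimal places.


original_size = n_symbols * orig_bits = 6008 * 32 = 192256 bits
compressed_size = n_symbols * avg_code_len = 6008 * 9.91 = 59539.28 bits
ratio = original_size / compressed_size = 192256 / 59539.28 = 3.2291

Compression ratio = 3.2291


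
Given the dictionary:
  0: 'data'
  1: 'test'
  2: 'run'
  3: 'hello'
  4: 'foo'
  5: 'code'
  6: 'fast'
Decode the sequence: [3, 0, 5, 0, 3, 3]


Look up each index in the dictionary:
  3 -> 'hello'
  0 -> 'data'
  5 -> 'code'
  0 -> 'data'
  3 -> 'hello'
  3 -> 'hello'

Decoded: "hello data code data hello hello"


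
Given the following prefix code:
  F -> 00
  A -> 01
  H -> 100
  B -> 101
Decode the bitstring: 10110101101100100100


Decoding step by step:
Bits 101 -> B
Bits 101 -> B
Bits 01 -> A
Bits 101 -> B
Bits 100 -> H
Bits 100 -> H
Bits 100 -> H


Decoded message: BBABHHH


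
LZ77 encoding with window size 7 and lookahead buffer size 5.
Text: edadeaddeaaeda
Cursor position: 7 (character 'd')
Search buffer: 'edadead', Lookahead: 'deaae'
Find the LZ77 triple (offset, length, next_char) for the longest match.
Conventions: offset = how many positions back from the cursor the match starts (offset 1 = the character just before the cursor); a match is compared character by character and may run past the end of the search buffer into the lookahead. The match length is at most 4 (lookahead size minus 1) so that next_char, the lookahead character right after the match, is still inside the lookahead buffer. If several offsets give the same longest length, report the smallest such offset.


Try each offset into the search buffer:
  offset=1 (pos 6, char 'd'): match length 1
  offset=2 (pos 5, char 'a'): match length 0
  offset=3 (pos 4, char 'e'): match length 0
  offset=4 (pos 3, char 'd'): match length 3
  offset=5 (pos 2, char 'a'): match length 0
  offset=6 (pos 1, char 'd'): match length 1
  offset=7 (pos 0, char 'e'): match length 0
Longest match has length 3 at offset 4.
next_char = character at position 7 + 3 = 10 -> 'a'

Best match: offset=4, length=3 (matching 'dea' starting at position 3)
LZ77 triple: (4, 3, 'a')


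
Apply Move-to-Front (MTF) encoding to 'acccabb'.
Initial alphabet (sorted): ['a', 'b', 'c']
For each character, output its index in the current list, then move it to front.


MTF encoding:
'a': index 0 in ['a', 'b', 'c'] -> ['a', 'b', 'c']
'c': index 2 in ['a', 'b', 'c'] -> ['c', 'a', 'b']
'c': index 0 in ['c', 'a', 'b'] -> ['c', 'a', 'b']
'c': index 0 in ['c', 'a', 'b'] -> ['c', 'a', 'b']
'a': index 1 in ['c', 'a', 'b'] -> ['a', 'c', 'b']
'b': index 2 in ['a', 'c', 'b'] -> ['b', 'a', 'c']
'b': index 0 in ['b', 'a', 'c'] -> ['b', 'a', 'c']


Output: [0, 2, 0, 0, 1, 2, 0]


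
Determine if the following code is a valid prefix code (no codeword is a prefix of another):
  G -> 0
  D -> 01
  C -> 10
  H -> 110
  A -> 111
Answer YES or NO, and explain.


Checking each pair (does one codeword prefix another?):
  G='0' vs D='01': prefix -- VIOLATION

NO -- this is NOT a valid prefix code. G (0) is a prefix of D (01).


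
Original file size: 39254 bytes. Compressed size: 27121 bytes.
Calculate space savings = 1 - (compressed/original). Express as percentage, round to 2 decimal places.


ratio = compressed/original = 27121/39254 = 0.69091
savings = 1 - ratio = 1 - 0.69091 = 0.30909
as a percentage: 0.30909 * 100 = 30.91%

Space savings = 1 - 27121/39254 = 30.91%


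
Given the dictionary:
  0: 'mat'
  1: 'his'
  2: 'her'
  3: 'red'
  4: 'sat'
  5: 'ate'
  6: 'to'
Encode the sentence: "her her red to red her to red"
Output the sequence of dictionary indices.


Look up each word in the dictionary:
  'her' -> 2
  'her' -> 2
  'red' -> 3
  'to' -> 6
  'red' -> 3
  'her' -> 2
  'to' -> 6
  'red' -> 3

Encoded: [2, 2, 3, 6, 3, 2, 6, 3]


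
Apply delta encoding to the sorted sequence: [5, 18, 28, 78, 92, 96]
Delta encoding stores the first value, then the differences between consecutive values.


First value: 5
Deltas:
  18 - 5 = 13
  28 - 18 = 10
  78 - 28 = 50
  92 - 78 = 14
  96 - 92 = 4


Delta encoded: [5, 13, 10, 50, 14, 4]


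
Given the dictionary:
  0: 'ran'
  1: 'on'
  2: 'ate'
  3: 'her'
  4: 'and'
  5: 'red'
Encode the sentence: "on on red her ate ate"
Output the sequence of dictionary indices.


Look up each word in the dictionary:
  'on' -> 1
  'on' -> 1
  'red' -> 5
  'her' -> 3
  'ate' -> 2
  'ate' -> 2

Encoded: [1, 1, 5, 3, 2, 2]


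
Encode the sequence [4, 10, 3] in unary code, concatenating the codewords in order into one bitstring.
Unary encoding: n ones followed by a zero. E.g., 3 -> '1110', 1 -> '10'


Encode each number as n ones followed by a terminating 0:
  4 -> 11110 (5 bits)
  10 -> 11111111110 (11 bits)
  3 -> 1110 (4 bits)
Total length = 5 + 11 + 4 = 20 bits.

Unary([4, 10, 3]) = 11110111111111101110 (20 bits)


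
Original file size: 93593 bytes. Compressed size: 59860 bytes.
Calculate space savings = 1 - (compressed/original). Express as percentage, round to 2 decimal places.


ratio = compressed/original = 59860/93593 = 0.639578
savings = 1 - ratio = 1 - 0.639578 = 0.360422
as a percentage: 0.360422 * 100 = 36.04%

Space savings = 1 - 59860/93593 = 36.04%


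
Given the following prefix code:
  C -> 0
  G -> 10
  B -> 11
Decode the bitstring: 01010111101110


Decoding step by step:
Bits 0 -> C
Bits 10 -> G
Bits 10 -> G
Bits 11 -> B
Bits 11 -> B
Bits 0 -> C
Bits 11 -> B
Bits 10 -> G


Decoded message: CGGBBCBG


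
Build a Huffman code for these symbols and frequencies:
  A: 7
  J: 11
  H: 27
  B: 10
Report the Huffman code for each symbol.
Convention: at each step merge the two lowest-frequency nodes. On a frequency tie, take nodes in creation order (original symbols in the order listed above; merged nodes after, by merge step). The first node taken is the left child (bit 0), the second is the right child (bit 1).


Huffman tree construction:
Step 1: Merge A(7) + B(10) = 17
Step 2: Merge J(11) + (A+B)(17) = 28
Step 3: Merge H(27) + (J+(A+B))(28) = 55
Read each symbol's code off the tree from the root (left child = 0, right child = 1).

Codes:
  A: 110 (length 3)
  J: 10 (length 2)
  H: 0 (length 1)
  B: 111 (length 3)
Average code length: 100/55 = 1.8182 bits/symbol


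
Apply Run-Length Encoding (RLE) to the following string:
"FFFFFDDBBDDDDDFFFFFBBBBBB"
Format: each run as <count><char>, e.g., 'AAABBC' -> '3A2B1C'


Scanning runs left to right:
  i=0: run of 'F' x 5 -> '5F'
  i=5: run of 'D' x 2 -> '2D'
  i=7: run of 'B' x 2 -> '2B'
  i=9: run of 'D' x 5 -> '5D'
  i=14: run of 'F' x 5 -> '5F'
  i=19: run of 'B' x 6 -> '6B'

RLE = 5F2D2B5D5F6B


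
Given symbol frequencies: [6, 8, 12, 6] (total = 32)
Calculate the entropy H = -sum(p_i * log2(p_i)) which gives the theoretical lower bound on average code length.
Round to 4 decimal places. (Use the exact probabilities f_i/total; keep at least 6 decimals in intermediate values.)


Per-symbol terms -p_i * log2(p_i) with p_i = f_i/32:
  p = 6/32 = 0.187500: log2(p) = -2.415037, -p*log2(p) = 0.452820
  p = 8/32 = 0.250000: log2(p) = -2.000000, -p*log2(p) = 0.500000
  p = 12/32 = 0.375000: log2(p) = -1.415037, -p*log2(p) = 0.530639
  p = 6/32 = 0.187500: log2(p) = -2.415037, -p*log2(p) = 0.452820
H = 0.452820 + 0.500000 + 0.530639 + 0.452820 = 1.936279

H = 1.9363 bits/symbol


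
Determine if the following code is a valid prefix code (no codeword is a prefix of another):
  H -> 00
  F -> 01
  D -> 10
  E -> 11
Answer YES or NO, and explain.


Checking each pair (does one codeword prefix another?):
  H='00' vs F='01': no prefix
  H='00' vs D='10': no prefix
  H='00' vs E='11': no prefix
  F='01' vs H='00': no prefix
  F='01' vs D='10': no prefix
  F='01' vs E='11': no prefix
  D='10' vs H='00': no prefix
  D='10' vs F='01': no prefix
  D='10' vs E='11': no prefix
  E='11' vs H='00': no prefix
  E='11' vs F='01': no prefix
  E='11' vs D='10': no prefix
No violation found over all pairs.

YES -- this is a valid prefix code. No codeword is a prefix of any other codeword.


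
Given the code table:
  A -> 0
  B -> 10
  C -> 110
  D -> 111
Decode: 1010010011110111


Decoding:
10 -> B
10 -> B
0 -> A
10 -> B
0 -> A
111 -> D
10 -> B
111 -> D


Result: BBABADBD


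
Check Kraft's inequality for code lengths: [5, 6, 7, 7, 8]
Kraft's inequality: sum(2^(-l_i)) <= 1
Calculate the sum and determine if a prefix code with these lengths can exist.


Sum = 2^(-5) + 2^(-6) + 2^(-7) + 2^(-7) + 2^(-8)
    = 0.03125 + 0.015625 + 0.0078125 + 0.0078125 + 0.00390625
    = 17/256 = 0.06640625
Since 0.06640625 <= 1, Kraft's inequality IS satisfied.
A prefix code with these lengths CAN exist.

Kraft sum = 0.06640625. Satisfied.


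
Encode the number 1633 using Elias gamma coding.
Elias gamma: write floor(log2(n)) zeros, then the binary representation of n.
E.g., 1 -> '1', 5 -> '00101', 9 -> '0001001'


num_bits = floor(log2(1633)) + 1 = 11
leading_zeros = num_bits - 1 = 10
binary(1633) = 11001100001

Elias gamma(1633) = '0000000000' + '11001100001' = 000000000011001100001 (21 bits)


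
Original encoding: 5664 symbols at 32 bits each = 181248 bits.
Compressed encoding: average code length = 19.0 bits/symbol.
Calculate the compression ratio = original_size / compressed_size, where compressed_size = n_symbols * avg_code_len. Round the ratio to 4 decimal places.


original_size = n_symbols * orig_bits = 5664 * 32 = 181248 bits
compressed_size = n_symbols * avg_code_len = 5664 * 19.0 = 107616.0 bits
ratio = original_size / compressed_size = 181248 / 107616.0 = 1.6842

Compression ratio = 1.6842


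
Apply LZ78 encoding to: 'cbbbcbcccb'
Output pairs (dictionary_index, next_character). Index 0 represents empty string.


LZ78 encoding steps:
Dictionary: {0: ''}
Step 1: w='' (idx 0), next='c' -> output (0, 'c'), add 'c' as idx 1
Step 2: w='' (idx 0), next='b' -> output (0, 'b'), add 'b' as idx 2
Step 3: w='b' (idx 2), next='b' -> output (2, 'b'), add 'bb' as idx 3
Step 4: w='c' (idx 1), next='b' -> output (1, 'b'), add 'cb' as idx 4
Step 5: w='c' (idx 1), next='c' -> output (1, 'c'), add 'cc' as idx 5
Step 6: w='cb' (idx 4), end of input -> output (4, '')


Encoded: [(0, 'c'), (0, 'b'), (2, 'b'), (1, 'b'), (1, 'c'), (4, '')]


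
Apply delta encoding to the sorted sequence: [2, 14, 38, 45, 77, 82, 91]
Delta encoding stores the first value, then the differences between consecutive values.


First value: 2
Deltas:
  14 - 2 = 12
  38 - 14 = 24
  45 - 38 = 7
  77 - 45 = 32
  82 - 77 = 5
  91 - 82 = 9


Delta encoded: [2, 12, 24, 7, 32, 5, 9]


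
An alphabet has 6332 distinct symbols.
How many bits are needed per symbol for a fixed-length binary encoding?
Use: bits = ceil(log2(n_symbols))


log2(6332) = 12.6284
Bracket: 2^12 = 4096 < 6332 <= 2^13 = 8192
So ceil(log2(6332)) = 13

bits = ceil(log2(6332)) = ceil(12.6284) = 13 bits


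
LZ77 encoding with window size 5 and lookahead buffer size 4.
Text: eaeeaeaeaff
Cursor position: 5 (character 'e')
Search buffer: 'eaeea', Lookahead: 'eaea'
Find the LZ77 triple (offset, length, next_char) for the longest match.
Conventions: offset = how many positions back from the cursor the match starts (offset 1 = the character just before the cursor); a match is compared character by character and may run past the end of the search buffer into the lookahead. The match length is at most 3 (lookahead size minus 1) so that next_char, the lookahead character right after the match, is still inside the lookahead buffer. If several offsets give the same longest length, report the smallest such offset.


Try each offset into the search buffer:
  offset=1 (pos 4, char 'a'): match length 0
  offset=2 (pos 3, char 'e'): match length 3
  offset=3 (pos 2, char 'e'): match length 1
  offset=4 (pos 1, char 'a'): match length 0
  offset=5 (pos 0, char 'e'): match length 3
Longest match has length 3, found at offsets 2, 5; take the smallest, offset 2.
next_char = character at position 5 + 3 = 8 -> 'a'

Best match: offset=2, length=3 (matching 'eae' starting at position 3)
LZ77 triple: (2, 3, 'a')


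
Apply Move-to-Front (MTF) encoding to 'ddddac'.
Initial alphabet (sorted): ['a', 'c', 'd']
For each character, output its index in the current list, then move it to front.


MTF encoding:
'd': index 2 in ['a', 'c', 'd'] -> ['d', 'a', 'c']
'd': index 0 in ['d', 'a', 'c'] -> ['d', 'a', 'c']
'd': index 0 in ['d', 'a', 'c'] -> ['d', 'a', 'c']
'd': index 0 in ['d', 'a', 'c'] -> ['d', 'a', 'c']
'a': index 1 in ['d', 'a', 'c'] -> ['a', 'd', 'c']
'c': index 2 in ['a', 'd', 'c'] -> ['c', 'a', 'd']


Output: [2, 0, 0, 0, 1, 2]


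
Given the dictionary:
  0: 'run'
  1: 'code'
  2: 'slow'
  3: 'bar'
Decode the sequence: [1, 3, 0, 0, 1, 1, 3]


Look up each index in the dictionary:
  1 -> 'code'
  3 -> 'bar'
  0 -> 'run'
  0 -> 'run'
  1 -> 'code'
  1 -> 'code'
  3 -> 'bar'

Decoded: "code bar run run code code bar"


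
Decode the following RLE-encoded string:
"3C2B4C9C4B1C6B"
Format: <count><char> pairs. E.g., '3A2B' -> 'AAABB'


Expanding each <count><char> pair:
  3C -> 'CCC'
  2B -> 'BB'
  4C -> 'CCCC'
  9C -> 'CCCCCCCCC'
  4B -> 'BBBB'
  1C -> 'C'
  6B -> 'BBBBBB'

Decoded = CCCBBCCCCCCCCCCCCCBBBBCBBBBBB


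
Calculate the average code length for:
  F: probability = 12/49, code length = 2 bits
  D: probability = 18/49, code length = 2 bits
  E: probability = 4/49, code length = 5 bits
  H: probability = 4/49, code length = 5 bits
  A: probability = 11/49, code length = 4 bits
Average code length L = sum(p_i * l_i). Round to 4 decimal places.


Weighted contributions p_i * l_i:
  F: (12/49) * 2 = 24/49
  D: (18/49) * 2 = 36/49
  E: (4/49) * 5 = 20/49
  H: (4/49) * 5 = 20/49
  A: (11/49) * 4 = 44/49
Sum = (24 + 36 + 20 + 20 + 44)/49 = 144/49

L = 144/49 = 2.9388 bits/symbol


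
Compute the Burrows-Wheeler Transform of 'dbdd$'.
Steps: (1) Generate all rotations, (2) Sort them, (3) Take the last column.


Rotations (sorted):
  0: $dbdd -> last char: d
  1: bdd$d -> last char: d
  2: d$dbd -> last char: d
  3: dbdd$ -> last char: $
  4: dd$db -> last char: b


BWT = ddd$b


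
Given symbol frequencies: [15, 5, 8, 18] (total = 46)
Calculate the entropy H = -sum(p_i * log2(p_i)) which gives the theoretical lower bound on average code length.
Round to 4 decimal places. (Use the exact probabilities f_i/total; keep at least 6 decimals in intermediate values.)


Per-symbol terms -p_i * log2(p_i) with p_i = f_i/46:
  p = 15/46 = 0.326087: log2(p) = -1.616671, -p*log2(p) = 0.527175
  p = 5/46 = 0.108696: log2(p) = -3.201634, -p*log2(p) = 0.348004
  p = 8/46 = 0.173913: log2(p) = -2.523562, -p*log2(p) = 0.438880
  p = 18/46 = 0.391304: log2(p) = -1.353637, -p*log2(p) = 0.529684
H = 0.527175 + 0.348004 + 0.438880 + 0.529684 = 1.843743

H = 1.8437 bits/symbol


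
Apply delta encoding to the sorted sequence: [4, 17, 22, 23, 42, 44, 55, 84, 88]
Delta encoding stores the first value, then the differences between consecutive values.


First value: 4
Deltas:
  17 - 4 = 13
  22 - 17 = 5
  23 - 22 = 1
  42 - 23 = 19
  44 - 42 = 2
  55 - 44 = 11
  84 - 55 = 29
  88 - 84 = 4


Delta encoded: [4, 13, 5, 1, 19, 2, 11, 29, 4]


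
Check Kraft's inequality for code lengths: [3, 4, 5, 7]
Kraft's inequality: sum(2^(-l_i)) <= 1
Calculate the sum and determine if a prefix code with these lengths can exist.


Sum = 2^(-3) + 2^(-4) + 2^(-5) + 2^(-7)
    = 0.125 + 0.0625 + 0.03125 + 0.0078125
    = 29/128 = 0.2265625
Since 0.2265625 <= 1, Kraft's inequality IS satisfied.
A prefix code with these lengths CAN exist.

Kraft sum = 0.2265625. Satisfied.


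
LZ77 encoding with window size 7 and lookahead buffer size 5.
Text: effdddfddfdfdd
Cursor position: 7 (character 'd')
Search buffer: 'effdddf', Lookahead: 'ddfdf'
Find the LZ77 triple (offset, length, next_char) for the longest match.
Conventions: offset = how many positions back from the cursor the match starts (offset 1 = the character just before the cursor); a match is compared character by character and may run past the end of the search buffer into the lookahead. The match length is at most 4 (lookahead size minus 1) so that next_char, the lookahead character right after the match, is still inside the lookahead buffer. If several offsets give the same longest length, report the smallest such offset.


Try each offset into the search buffer:
  offset=1 (pos 6, char 'f'): match length 0
  offset=2 (pos 5, char 'd'): match length 1
  offset=3 (pos 4, char 'd'): match length 4
  offset=4 (pos 3, char 'd'): match length 2
  offset=5 (pos 2, char 'f'): match length 0
  offset=6 (pos 1, char 'f'): match length 0
  offset=7 (pos 0, char 'e'): match length 0
Longest match has length 4 at offset 3.
next_char = character at position 7 + 4 = 11 -> 'f'

Best match: offset=3, length=4 (matching 'ddfd' starting at position 4)
LZ77 triple: (3, 4, 'f')


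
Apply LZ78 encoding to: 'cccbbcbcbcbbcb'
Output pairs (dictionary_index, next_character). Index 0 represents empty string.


LZ78 encoding steps:
Dictionary: {0: ''}
Step 1: w='' (idx 0), next='c' -> output (0, 'c'), add 'c' as idx 1
Step 2: w='c' (idx 1), next='c' -> output (1, 'c'), add 'cc' as idx 2
Step 3: w='' (idx 0), next='b' -> output (0, 'b'), add 'b' as idx 3
Step 4: w='b' (idx 3), next='c' -> output (3, 'c'), add 'bc' as idx 4
Step 5: w='bc' (idx 4), next='b' -> output (4, 'b'), add 'bcb' as idx 5
Step 6: w='c' (idx 1), next='b' -> output (1, 'b'), add 'cb' as idx 6
Step 7: w='bcb' (idx 5), end of input -> output (5, '')


Encoded: [(0, 'c'), (1, 'c'), (0, 'b'), (3, 'c'), (4, 'b'), (1, 'b'), (5, '')]


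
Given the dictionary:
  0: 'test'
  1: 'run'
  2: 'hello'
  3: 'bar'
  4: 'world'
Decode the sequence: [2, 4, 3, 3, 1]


Look up each index in the dictionary:
  2 -> 'hello'
  4 -> 'world'
  3 -> 'bar'
  3 -> 'bar'
  1 -> 'run'

Decoded: "hello world bar bar run"


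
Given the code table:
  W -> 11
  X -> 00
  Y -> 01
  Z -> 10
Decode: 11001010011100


Decoding:
11 -> W
00 -> X
10 -> Z
10 -> Z
01 -> Y
11 -> W
00 -> X


Result: WXZZYWX


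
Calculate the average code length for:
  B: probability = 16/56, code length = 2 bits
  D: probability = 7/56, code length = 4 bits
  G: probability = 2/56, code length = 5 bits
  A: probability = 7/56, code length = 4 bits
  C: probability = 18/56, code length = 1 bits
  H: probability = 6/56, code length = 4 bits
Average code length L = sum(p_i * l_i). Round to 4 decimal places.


Weighted contributions p_i * l_i:
  B: (16/56) * 2 = 32/56
  D: (7/56) * 4 = 28/56
  G: (2/56) * 5 = 10/56
  A: (7/56) * 4 = 28/56
  C: (18/56) * 1 = 18/56
  H: (6/56) * 4 = 24/56
Sum = (32 + 28 + 10 + 28 + 18 + 24)/56 = 140/56

L = 140/56 = 2.5000 bits/symbol


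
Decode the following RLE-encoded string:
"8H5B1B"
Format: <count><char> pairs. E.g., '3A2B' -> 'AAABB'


Expanding each <count><char> pair:
  8H -> 'HHHHHHHH'
  5B -> 'BBBBB'
  1B -> 'B'

Decoded = HHHHHHHHBBBBBB


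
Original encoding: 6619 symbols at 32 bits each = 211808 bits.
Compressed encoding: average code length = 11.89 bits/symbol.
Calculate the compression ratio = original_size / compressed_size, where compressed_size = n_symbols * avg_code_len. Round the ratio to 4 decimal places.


original_size = n_symbols * orig_bits = 6619 * 32 = 211808 bits
compressed_size = n_symbols * avg_code_len = 6619 * 11.89 = 78699.91 bits
ratio = original_size / compressed_size = 211808 / 78699.91 = 2.6913

Compression ratio = 2.6913


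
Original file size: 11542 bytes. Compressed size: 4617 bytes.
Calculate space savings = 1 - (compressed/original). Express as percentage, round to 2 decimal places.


ratio = compressed/original = 4617/11542 = 0.400017
savings = 1 - ratio = 1 - 0.400017 = 0.599983
as a percentage: 0.599983 * 100 = 60.0%

Space savings = 1 - 4617/11542 = 60.0%


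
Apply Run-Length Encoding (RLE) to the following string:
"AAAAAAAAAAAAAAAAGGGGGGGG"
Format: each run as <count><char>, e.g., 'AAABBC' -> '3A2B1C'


Scanning runs left to right:
  i=0: run of 'A' x 16 -> '16A'
  i=16: run of 'G' x 8 -> '8G'

RLE = 16A8G


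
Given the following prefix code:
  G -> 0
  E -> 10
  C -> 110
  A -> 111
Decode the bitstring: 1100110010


Decoding step by step:
Bits 110 -> C
Bits 0 -> G
Bits 110 -> C
Bits 0 -> G
Bits 10 -> E


Decoded message: CGCGE


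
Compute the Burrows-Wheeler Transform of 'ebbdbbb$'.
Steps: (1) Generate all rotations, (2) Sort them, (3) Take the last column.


Rotations (sorted):
  0: $ebbdbbb -> last char: b
  1: b$ebbdbb -> last char: b
  2: bb$ebbdb -> last char: b
  3: bbb$ebbd -> last char: d
  4: bbdbbb$e -> last char: e
  5: bdbbb$eb -> last char: b
  6: dbbb$ebb -> last char: b
  7: ebbdbbb$ -> last char: $


BWT = bbbdebb$


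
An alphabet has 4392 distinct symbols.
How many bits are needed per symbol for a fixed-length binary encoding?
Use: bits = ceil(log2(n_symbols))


log2(4392) = 12.1007
Bracket: 2^12 = 4096 < 4392 <= 2^13 = 8192
So ceil(log2(4392)) = 13

bits = ceil(log2(4392)) = ceil(12.1007) = 13 bits


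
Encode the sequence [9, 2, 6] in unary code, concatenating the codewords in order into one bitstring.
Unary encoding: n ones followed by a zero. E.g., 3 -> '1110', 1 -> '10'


Encode each number as n ones followed by a terminating 0:
  9 -> 1111111110 (10 bits)
  2 -> 110 (3 bits)
  6 -> 1111110 (7 bits)
Total length = 10 + 3 + 7 = 20 bits.

Unary([9, 2, 6]) = 11111111101101111110 (20 bits)


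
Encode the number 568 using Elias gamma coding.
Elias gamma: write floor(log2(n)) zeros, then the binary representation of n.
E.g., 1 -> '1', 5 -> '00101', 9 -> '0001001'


num_bits = floor(log2(568)) + 1 = 10
leading_zeros = num_bits - 1 = 9
binary(568) = 1000111000

Elias gamma(568) = '000000000' + '1000111000' = 0000000001000111000 (19 bits)


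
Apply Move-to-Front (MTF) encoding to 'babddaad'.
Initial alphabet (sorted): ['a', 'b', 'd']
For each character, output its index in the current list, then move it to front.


MTF encoding:
'b': index 1 in ['a', 'b', 'd'] -> ['b', 'a', 'd']
'a': index 1 in ['b', 'a', 'd'] -> ['a', 'b', 'd']
'b': index 1 in ['a', 'b', 'd'] -> ['b', 'a', 'd']
'd': index 2 in ['b', 'a', 'd'] -> ['d', 'b', 'a']
'd': index 0 in ['d', 'b', 'a'] -> ['d', 'b', 'a']
'a': index 2 in ['d', 'b', 'a'] -> ['a', 'd', 'b']
'a': index 0 in ['a', 'd', 'b'] -> ['a', 'd', 'b']
'd': index 1 in ['a', 'd', 'b'] -> ['d', 'a', 'b']


Output: [1, 1, 1, 2, 0, 2, 0, 1]


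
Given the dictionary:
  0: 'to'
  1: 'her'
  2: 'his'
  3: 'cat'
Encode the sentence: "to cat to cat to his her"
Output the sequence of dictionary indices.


Look up each word in the dictionary:
  'to' -> 0
  'cat' -> 3
  'to' -> 0
  'cat' -> 3
  'to' -> 0
  'his' -> 2
  'her' -> 1

Encoded: [0, 3, 0, 3, 0, 2, 1]


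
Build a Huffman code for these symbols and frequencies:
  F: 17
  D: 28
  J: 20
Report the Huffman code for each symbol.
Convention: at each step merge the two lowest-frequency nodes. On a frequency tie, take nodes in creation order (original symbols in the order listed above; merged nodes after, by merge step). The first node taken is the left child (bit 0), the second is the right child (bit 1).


Huffman tree construction:
Step 1: Merge F(17) + J(20) = 37
Step 2: Merge D(28) + (F+J)(37) = 65
Read each symbol's code off the tree from the root (left child = 0, right child = 1).

Codes:
  F: 10 (length 2)
  D: 0 (length 1)
  J: 11 (length 2)
Average code length: 102/65 = 1.5692 bits/symbol


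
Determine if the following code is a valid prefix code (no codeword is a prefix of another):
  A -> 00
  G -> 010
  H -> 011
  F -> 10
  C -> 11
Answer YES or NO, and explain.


Checking each pair (does one codeword prefix another?):
  A='00' vs G='010': no prefix
  A='00' vs H='011': no prefix
  A='00' vs F='10': no prefix
  A='00' vs C='11': no prefix
  G='010' vs A='00': no prefix
  G='010' vs H='011': no prefix
  G='010' vs F='10': no prefix
  G='010' vs C='11': no prefix
  H='011' vs A='00': no prefix
  H='011' vs G='010': no prefix
  H='011' vs F='10': no prefix
  H='011' vs C='11': no prefix
  F='10' vs A='00': no prefix
  F='10' vs G='010': no prefix
  F='10' vs H='011': no prefix
  F='10' vs C='11': no prefix
  C='11' vs A='00': no prefix
  C='11' vs G='010': no prefix
  C='11' vs H='011': no prefix
  C='11' vs F='10': no prefix
No violation found over all pairs.

YES -- this is a valid prefix code. No codeword is a prefix of any other codeword.


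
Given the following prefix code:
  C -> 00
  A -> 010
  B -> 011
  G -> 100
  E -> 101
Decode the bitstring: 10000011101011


Decoding step by step:
Bits 100 -> G
Bits 00 -> C
Bits 011 -> B
Bits 101 -> E
Bits 011 -> B


Decoded message: GCBEB


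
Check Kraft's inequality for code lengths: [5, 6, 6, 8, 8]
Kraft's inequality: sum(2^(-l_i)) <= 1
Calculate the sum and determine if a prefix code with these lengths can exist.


Sum = 2^(-5) + 2^(-6) + 2^(-6) + 2^(-8) + 2^(-8)
    = 0.03125 + 0.015625 + 0.015625 + 0.00390625 + 0.00390625
    = 18/256 = 0.0703125
Since 0.0703125 <= 1, Kraft's inequality IS satisfied.
A prefix code with these lengths CAN exist.

Kraft sum = 0.0703125. Satisfied.


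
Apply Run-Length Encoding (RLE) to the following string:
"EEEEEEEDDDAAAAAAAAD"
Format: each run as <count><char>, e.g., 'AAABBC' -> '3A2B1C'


Scanning runs left to right:
  i=0: run of 'E' x 7 -> '7E'
  i=7: run of 'D' x 3 -> '3D'
  i=10: run of 'A' x 8 -> '8A'
  i=18: run of 'D' x 1 -> '1D'

RLE = 7E3D8A1D


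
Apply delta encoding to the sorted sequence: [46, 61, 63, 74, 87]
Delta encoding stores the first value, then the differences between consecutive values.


First value: 46
Deltas:
  61 - 46 = 15
  63 - 61 = 2
  74 - 63 = 11
  87 - 74 = 13


Delta encoded: [46, 15, 2, 11, 13]


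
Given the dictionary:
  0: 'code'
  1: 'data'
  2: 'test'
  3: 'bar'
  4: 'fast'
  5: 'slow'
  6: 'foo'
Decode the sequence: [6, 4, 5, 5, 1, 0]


Look up each index in the dictionary:
  6 -> 'foo'
  4 -> 'fast'
  5 -> 'slow'
  5 -> 'slow'
  1 -> 'data'
  0 -> 'code'

Decoded: "foo fast slow slow data code"


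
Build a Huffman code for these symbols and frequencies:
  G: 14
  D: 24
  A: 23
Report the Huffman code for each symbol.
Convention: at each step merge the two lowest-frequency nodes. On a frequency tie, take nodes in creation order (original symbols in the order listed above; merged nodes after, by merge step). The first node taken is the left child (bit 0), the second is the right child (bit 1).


Huffman tree construction:
Step 1: Merge G(14) + A(23) = 37
Step 2: Merge D(24) + (G+A)(37) = 61
Read each symbol's code off the tree from the root (left child = 0, right child = 1).

Codes:
  G: 10 (length 2)
  D: 0 (length 1)
  A: 11 (length 2)
Average code length: 98/61 = 1.6066 bits/symbol
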